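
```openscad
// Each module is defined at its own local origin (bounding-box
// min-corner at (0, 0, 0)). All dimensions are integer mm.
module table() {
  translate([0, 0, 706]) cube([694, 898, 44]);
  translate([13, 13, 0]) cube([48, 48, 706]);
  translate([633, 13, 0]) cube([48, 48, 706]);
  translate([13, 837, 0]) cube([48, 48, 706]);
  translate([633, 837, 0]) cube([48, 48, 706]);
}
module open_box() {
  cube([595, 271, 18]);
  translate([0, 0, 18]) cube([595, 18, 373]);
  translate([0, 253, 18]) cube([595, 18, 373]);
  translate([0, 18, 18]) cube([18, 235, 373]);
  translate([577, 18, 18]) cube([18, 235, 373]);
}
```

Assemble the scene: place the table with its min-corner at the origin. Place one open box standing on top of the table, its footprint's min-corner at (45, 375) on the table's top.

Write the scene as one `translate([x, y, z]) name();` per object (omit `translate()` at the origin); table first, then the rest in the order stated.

table();
translate([45, 375, 750]) open_box();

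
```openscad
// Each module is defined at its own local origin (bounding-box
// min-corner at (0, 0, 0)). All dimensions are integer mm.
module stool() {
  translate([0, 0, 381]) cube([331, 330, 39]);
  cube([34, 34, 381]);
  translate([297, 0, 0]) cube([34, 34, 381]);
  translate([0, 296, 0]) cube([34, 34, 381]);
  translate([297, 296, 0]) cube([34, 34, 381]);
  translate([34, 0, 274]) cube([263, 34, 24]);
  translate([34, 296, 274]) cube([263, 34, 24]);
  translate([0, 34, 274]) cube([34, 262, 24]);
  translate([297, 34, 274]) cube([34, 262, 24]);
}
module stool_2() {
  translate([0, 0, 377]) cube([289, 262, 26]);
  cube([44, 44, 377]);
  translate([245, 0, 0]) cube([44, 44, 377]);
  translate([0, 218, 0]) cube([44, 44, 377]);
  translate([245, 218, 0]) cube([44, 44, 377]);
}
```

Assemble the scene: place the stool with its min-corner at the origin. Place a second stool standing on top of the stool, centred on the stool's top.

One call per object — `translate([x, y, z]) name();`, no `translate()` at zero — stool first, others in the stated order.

stool();
translate([21, 34, 420]) stool_2();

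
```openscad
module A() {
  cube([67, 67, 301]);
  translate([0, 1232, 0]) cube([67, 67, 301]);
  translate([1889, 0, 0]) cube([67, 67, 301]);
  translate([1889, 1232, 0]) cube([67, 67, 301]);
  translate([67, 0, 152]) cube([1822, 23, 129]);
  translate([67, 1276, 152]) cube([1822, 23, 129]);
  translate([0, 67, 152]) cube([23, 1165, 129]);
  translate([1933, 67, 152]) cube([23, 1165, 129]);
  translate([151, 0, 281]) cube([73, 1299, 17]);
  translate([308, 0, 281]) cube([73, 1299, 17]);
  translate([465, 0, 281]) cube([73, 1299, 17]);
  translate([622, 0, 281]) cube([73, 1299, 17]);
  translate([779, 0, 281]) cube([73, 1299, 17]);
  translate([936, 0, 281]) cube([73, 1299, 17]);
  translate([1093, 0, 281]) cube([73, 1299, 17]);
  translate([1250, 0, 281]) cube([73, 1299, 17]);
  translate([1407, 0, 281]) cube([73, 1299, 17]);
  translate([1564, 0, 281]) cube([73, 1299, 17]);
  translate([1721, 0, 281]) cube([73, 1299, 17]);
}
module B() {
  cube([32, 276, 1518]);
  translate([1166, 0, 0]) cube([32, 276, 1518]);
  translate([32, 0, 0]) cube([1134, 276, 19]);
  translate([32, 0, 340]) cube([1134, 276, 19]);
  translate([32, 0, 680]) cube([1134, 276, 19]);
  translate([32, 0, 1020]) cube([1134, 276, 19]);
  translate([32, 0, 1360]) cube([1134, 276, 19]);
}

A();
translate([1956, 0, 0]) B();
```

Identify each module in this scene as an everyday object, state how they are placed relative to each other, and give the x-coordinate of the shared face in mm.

The bed frame's +x face and the bookshelf's −x face are both at x = 1956 mm.

A is a bed frame. B is a bookshelf. The bookshelf is against the bed frame's +x side, with their −y faces flush. The x-coordinate of the shared face is 1956 mm.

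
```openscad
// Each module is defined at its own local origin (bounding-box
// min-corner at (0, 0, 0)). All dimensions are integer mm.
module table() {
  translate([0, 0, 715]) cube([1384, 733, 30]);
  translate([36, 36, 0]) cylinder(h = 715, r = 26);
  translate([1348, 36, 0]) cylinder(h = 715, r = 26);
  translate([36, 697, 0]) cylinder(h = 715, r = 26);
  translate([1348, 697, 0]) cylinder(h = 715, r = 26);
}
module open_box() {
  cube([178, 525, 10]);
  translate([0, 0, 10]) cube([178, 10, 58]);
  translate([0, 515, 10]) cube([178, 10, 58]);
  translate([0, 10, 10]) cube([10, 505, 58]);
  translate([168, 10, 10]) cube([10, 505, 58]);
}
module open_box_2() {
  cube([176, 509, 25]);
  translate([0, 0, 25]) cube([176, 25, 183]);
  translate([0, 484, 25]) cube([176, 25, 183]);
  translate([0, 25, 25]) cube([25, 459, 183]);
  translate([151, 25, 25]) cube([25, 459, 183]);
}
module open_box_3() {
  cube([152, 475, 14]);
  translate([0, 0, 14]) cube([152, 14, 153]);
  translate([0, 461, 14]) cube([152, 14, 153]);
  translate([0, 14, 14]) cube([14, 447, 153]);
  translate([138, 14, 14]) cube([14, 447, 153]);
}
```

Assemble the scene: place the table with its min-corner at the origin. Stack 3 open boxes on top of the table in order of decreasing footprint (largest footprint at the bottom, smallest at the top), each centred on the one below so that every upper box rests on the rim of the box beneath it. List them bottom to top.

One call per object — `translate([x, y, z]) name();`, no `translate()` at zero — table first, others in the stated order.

table();
translate([603, 104, 745]) open_box();
translate([604, 112, 813]) open_box_2();
translate([616, 129, 1021]) open_box_3();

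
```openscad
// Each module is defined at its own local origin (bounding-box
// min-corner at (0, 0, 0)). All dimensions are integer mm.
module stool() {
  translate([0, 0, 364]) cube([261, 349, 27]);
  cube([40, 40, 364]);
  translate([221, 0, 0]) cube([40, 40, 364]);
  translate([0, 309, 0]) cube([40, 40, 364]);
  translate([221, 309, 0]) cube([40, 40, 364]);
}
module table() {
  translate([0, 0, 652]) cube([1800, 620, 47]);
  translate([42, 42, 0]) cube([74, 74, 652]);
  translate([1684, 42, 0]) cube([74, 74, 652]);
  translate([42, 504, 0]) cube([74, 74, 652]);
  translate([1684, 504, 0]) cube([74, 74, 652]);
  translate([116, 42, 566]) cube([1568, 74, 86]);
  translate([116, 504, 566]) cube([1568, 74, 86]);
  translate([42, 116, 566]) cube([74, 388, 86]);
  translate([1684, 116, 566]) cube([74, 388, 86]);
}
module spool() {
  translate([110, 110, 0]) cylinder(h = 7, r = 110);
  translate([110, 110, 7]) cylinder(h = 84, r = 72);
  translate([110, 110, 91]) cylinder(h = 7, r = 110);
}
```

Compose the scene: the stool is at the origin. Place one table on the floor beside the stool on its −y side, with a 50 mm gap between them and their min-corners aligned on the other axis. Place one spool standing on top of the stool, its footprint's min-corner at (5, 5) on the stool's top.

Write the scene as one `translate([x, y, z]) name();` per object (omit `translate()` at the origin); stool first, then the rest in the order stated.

stool();
translate([0, -670, 0]) table();
translate([5, 5, 391]) spool();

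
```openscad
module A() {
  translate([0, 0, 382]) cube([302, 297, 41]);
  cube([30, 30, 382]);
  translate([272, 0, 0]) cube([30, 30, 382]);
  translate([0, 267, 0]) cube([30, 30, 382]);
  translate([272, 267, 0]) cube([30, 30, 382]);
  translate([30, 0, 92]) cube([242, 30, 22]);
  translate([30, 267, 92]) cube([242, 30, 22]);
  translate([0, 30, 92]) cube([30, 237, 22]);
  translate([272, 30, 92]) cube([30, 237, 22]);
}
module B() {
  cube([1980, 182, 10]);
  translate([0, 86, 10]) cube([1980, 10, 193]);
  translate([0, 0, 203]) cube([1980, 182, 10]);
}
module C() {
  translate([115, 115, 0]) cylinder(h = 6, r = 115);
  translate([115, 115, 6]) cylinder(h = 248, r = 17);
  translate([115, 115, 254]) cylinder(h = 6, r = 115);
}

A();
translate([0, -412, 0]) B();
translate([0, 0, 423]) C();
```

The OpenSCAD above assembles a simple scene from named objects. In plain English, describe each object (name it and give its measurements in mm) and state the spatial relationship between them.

A is a simple wooden stool: a rectangular seat 302 mm (x) by 297 mm (y), 41 mm thick, top face at z = 423 mm, on four square legs, each 30×30 mm in cross-section. The legs rest on z = 0, each flush with a corner of the seat. Four stretchers, 30 mm wide and 22 mm tall, connect adjacent legs with their undersides at z = 92 mm, each running between the inner faces of the legs it joins and aligned with the legs' outer faces on the other axis.

B is an I-beam lying along x, 1980 mm long. Overall section height 213 mm. Two flanges 182 mm wide (y) and 10 mm thick, one on the floor and one at the top; a web 10 mm thick runs between them, centred on the flange width.

C is a spool: two coaxial disc flanges of radius 115 mm and thickness 6 mm, joined by a core cylinder of radius 17 mm and height 248 mm. The lower flange rests on z = 0 and the three cylinders share a vertical axis.

The I-beam is on the floor beside the stool on its −y side. The spool is on top of the stool.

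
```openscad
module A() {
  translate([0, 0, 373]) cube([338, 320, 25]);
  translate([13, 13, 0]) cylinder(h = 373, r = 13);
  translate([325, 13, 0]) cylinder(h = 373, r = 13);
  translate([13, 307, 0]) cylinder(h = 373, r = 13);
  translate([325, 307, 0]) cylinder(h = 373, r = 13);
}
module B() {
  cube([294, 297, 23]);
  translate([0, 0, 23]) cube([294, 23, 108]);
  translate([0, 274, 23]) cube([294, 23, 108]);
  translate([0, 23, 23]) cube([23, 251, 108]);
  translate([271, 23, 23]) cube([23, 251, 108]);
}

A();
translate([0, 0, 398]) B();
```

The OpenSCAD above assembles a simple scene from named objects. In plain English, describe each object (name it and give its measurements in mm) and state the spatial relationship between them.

A is a four-legged stool. The seat is a 338×320×25 mm slab whose top surface is at z = 398 mm; four round legs, each 26 mm in diameter, run from the floor (z = 0) to the underside of the seat, each leg's axis is inset half a diameter from the nearest pair of seat edges (so the leg's bounding box is flush with the corner).

B is an open storage box with external size 294×297×131 mm and wall thickness 23 mm (the base is also 23 mm thick). The base covers the whole footprint; the four walls stand on the base, with the y-facing walls full-width and the x-facing walls fitting between their inner faces.

The open box is on top of the stool.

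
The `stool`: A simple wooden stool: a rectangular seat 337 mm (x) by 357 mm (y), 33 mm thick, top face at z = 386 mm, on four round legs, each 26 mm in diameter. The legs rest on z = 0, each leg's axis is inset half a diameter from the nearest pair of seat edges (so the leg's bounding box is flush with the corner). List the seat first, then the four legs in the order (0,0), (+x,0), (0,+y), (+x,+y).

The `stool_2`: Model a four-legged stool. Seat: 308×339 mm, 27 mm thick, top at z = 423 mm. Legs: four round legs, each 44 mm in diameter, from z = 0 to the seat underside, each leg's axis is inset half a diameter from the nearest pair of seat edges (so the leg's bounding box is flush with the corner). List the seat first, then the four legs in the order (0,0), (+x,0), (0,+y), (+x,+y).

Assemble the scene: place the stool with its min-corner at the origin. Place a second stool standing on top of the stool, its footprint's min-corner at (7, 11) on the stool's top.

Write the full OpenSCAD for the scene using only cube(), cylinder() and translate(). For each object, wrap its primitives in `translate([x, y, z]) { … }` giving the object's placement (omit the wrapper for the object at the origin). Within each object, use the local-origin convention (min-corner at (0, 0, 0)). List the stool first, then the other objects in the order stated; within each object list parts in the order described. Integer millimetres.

translate([0, 0, 353]) cube([337, 357, 33]);
translate([13, 13, 0]) cylinder(h = 353, r = 13);
translate([324, 13, 0]) cylinder(h = 353, r = 13);
translate([13, 344, 0]) cylinder(h = 353, r = 13);
translate([324, 344, 0]) cylinder(h = 353, r = 13);
translate([7, 11, 386]) {
  translate([0, 0, 396]) cube([308, 339, 27]);
  translate([22, 22, 0]) cylinder(h = 396, r = 22);
  translate([286, 22, 0]) cylinder(h = 396, r = 22);
  translate([22, 317, 0]) cylinder(h = 396, r = 22);
  translate([286, 317, 0]) cylinder(h = 396, r = 22);
}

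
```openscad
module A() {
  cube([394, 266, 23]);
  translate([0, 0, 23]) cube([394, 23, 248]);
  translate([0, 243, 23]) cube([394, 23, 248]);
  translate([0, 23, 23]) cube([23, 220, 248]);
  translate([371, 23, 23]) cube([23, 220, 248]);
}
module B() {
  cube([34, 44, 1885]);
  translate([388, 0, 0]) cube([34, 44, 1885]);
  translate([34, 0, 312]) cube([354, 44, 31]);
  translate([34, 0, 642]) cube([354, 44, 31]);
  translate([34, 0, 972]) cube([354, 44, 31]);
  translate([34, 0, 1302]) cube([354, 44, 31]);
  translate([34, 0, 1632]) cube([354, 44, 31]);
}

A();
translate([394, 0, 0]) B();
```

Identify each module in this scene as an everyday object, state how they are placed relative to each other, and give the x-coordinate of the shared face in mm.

The open box's +x face and the ladder's −x face are both at x = 394 mm.

A is an open box. B is a ladder. The ladder is against the open box's +x side, with their −y faces flush. The x-coordinate of the shared face is 394 mm.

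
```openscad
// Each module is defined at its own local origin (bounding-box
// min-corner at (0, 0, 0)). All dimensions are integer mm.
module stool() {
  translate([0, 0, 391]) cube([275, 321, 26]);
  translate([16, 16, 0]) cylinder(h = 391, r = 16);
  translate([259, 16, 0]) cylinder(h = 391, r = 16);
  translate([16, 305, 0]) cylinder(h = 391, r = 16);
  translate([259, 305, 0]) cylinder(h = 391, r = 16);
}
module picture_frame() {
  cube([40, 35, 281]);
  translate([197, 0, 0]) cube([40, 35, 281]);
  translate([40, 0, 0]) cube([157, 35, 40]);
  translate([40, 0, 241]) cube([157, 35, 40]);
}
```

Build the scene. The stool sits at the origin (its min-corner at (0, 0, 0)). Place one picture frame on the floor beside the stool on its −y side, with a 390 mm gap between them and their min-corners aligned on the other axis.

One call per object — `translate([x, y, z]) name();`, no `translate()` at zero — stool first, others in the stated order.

stool();
translate([0, -425, 0]) picture_frame();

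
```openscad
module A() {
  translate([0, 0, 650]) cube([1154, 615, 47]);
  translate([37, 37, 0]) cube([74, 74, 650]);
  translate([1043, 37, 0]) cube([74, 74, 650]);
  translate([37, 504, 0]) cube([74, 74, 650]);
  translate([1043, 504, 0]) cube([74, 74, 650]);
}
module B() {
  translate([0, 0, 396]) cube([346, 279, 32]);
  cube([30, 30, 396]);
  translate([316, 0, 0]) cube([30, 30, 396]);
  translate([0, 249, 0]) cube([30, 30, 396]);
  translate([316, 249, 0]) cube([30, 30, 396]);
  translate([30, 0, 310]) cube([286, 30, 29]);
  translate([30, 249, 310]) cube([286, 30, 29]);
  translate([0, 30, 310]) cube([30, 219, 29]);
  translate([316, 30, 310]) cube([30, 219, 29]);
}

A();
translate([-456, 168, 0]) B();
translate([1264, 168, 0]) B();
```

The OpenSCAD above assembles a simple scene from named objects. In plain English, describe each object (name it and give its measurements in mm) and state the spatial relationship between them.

A is a table with a 1154×615 mm rectangular top, 47 mm thick, top surface at z = 697 mm, supported by four 74×74 mm square legs, each inset 37 mm from the nearest pair of top edges, running from the floor.

B is a four-legged stool. The seat is a 346×279×32 mm slab whose top surface is at z = 428 mm; four square legs, each 30×30 mm in cross-section, run from the floor (z = 0) to the underside of the seat, each flush with a corner of the seat. Four stretchers, 30 mm wide and 29 mm tall, connect adjacent legs with their undersides at z = 310 mm, each running between the inner faces of the legs it joins and aligned with the legs' outer faces on the other axis.

Two stools sit around the table at the −x, +x sides.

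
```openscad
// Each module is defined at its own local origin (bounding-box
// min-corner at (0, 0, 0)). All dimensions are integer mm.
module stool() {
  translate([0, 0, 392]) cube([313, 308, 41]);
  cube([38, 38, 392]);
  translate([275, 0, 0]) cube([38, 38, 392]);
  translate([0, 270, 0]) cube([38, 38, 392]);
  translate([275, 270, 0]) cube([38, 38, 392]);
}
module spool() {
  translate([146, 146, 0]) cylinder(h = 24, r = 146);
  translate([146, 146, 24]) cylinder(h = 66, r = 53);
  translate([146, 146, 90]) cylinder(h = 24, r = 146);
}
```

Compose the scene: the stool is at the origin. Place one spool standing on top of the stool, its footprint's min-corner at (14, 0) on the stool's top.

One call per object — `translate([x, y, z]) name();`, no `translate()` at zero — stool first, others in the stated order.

stool();
translate([14, 0, 433]) spool();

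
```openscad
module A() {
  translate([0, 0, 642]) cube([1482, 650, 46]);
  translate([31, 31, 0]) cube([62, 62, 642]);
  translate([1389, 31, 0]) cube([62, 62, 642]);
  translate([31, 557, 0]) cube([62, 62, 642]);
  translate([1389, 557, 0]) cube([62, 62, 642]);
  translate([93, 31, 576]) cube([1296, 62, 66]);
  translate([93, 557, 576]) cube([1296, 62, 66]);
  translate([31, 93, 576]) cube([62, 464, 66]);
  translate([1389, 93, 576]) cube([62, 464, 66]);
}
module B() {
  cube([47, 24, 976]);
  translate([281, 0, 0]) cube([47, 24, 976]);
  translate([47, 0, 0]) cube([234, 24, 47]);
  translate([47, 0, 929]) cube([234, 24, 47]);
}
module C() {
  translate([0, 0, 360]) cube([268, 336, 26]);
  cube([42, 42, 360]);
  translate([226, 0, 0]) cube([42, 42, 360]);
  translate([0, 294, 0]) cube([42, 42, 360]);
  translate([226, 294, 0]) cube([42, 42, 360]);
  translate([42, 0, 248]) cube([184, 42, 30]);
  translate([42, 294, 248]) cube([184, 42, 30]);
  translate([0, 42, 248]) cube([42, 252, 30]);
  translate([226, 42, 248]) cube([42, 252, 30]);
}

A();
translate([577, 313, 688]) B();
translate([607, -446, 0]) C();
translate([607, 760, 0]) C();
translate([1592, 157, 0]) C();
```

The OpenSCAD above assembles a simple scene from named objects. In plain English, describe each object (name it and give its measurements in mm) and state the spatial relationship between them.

A is a rectangular dining table. The top is 1482×650×46 mm with its upper surface at z = 688 mm. It stands on four 62×62 mm square legs, each inset 31 mm from the nearest pair of top edges, running from the floor to the underside of the top. Four apron rails, 62 mm thick and 66 mm tall, run between adjacent legs with their top edges flush with the underside of the top and their outer faces flush with the legs' outer faces.

B is a rectangular picture frame lying in the x–z plane (depth along y). The opening is 234 mm wide (x) by 882 mm tall (z), surrounded by a border 47 mm wide on all four sides. The frame is 24 mm deep and is made of two full-height vertical stiles with two horizontal rails fitted between them.

C is a simple wooden stool: a rectangular seat 268 mm (x) by 336 mm (y), 26 mm thick, top face at z = 386 mm, on four square legs, each 42×42 mm in cross-section. The legs rest on z = 0, each flush with a corner of the seat. Four stretchers, 42 mm wide and 30 mm tall, connect adjacent legs with their undersides at z = 248 mm, each running between the inner faces of the legs it joins and aligned with the legs' outer faces on the other axis.

The picture frame is on top of the table, centred. Three stools sit around the table at the −y, +y, +x sides.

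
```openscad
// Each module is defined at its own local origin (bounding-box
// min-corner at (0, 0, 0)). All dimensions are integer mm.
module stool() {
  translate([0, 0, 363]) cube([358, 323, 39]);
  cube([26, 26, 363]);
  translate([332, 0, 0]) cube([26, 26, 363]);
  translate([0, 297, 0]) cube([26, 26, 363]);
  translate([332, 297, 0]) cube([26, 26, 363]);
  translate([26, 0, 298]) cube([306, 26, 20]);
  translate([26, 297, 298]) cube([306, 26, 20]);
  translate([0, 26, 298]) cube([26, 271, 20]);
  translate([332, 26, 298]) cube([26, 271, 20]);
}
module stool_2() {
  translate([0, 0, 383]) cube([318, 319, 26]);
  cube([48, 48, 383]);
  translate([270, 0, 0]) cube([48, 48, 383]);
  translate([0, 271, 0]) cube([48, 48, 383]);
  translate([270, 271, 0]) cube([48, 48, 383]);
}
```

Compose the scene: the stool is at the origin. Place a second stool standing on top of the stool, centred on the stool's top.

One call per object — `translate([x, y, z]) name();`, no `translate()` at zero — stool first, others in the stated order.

stool();
translate([20, 2, 402]) stool_2();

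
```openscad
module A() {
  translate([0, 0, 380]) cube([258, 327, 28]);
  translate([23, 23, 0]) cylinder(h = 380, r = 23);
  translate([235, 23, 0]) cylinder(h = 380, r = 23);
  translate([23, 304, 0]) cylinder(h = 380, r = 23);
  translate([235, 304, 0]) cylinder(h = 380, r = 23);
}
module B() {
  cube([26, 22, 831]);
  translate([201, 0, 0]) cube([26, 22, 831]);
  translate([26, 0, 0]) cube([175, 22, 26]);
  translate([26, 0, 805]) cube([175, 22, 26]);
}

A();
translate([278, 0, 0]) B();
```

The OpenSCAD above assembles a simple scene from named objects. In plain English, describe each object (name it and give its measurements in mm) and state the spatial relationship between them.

A is a four-legged stool. The seat is 258×327 mm, 28 mm thick, top at z = 408 mm. It stands on four round legs, each 46 mm in diameter, from z = 0 to the seat underside, each leg's axis is inset half a diameter from the nearest pair of seat edges (so the leg's bounding box is flush with the corner).

B is a picture frame with a 175×779 mm rectangular opening (x by z) and a uniform 26 mm border on every side. Frame depth is 22 mm along y. It is built from two vertical stiles running the full outside height and two horizontal rails spanning the gap between the stiles.

The picture frame is on the floor beside the stool on its +x side.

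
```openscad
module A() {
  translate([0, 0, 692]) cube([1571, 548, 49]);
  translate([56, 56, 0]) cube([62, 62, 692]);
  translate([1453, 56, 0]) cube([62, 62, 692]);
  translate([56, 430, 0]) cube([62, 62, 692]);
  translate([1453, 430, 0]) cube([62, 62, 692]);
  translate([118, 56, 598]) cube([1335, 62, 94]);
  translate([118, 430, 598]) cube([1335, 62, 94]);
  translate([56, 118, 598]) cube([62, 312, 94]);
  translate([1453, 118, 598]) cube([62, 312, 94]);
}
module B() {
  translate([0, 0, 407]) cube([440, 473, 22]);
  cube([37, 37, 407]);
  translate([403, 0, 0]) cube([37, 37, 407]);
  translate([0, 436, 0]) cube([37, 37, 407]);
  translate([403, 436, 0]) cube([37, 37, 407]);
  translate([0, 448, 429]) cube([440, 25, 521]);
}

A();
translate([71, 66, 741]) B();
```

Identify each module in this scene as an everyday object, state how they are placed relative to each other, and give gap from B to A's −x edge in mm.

A is a table. B is a chair. The chair is on top of the table. The gap from the chair to the table's −x edge is 71 mm.

The chair's min-x is at 71; the table's min-x is 0; gap = 71 mm.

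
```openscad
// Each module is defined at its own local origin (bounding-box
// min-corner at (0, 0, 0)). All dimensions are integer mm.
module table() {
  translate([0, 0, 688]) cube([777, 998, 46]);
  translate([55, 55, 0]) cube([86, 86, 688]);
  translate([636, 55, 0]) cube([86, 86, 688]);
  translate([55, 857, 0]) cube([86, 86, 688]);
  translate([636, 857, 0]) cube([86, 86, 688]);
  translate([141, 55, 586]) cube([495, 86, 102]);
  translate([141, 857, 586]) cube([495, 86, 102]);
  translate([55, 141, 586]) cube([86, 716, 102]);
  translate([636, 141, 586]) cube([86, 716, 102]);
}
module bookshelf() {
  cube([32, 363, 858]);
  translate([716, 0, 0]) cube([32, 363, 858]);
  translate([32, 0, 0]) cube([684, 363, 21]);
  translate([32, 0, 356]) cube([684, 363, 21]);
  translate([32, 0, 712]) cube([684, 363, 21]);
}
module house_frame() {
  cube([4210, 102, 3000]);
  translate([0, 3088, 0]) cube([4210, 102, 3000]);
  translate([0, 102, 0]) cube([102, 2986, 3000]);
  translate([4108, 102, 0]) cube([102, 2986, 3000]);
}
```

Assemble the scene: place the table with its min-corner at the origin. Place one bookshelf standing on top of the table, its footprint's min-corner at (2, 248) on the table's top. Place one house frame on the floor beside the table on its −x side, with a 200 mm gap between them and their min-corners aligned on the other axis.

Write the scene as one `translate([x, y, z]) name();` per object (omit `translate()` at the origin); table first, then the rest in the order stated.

table();
translate([2, 248, 734]) bookshelf();
translate([-4410, 0, 0]) house_frame();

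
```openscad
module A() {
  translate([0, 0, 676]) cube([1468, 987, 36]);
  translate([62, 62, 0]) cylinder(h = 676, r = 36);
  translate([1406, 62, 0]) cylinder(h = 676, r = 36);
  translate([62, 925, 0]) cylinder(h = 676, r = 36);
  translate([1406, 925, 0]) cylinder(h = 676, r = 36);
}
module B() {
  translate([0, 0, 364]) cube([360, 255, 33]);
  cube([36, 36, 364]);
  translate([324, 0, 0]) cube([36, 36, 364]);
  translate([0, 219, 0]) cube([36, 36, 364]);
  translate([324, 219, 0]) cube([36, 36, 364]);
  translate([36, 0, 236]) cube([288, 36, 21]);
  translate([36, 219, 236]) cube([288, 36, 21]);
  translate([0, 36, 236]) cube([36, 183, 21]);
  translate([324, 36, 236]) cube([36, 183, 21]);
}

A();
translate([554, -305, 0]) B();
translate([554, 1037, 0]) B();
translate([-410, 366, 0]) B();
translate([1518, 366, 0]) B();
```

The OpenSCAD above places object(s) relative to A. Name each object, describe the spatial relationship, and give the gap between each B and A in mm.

Each stool's nearest face is 50 mm from the table's bounding box.

A is a table. B is a stool. Four stools sit around the table at the −y, +y, −x, +x sides. The gap between each stool and the table is 50 mm.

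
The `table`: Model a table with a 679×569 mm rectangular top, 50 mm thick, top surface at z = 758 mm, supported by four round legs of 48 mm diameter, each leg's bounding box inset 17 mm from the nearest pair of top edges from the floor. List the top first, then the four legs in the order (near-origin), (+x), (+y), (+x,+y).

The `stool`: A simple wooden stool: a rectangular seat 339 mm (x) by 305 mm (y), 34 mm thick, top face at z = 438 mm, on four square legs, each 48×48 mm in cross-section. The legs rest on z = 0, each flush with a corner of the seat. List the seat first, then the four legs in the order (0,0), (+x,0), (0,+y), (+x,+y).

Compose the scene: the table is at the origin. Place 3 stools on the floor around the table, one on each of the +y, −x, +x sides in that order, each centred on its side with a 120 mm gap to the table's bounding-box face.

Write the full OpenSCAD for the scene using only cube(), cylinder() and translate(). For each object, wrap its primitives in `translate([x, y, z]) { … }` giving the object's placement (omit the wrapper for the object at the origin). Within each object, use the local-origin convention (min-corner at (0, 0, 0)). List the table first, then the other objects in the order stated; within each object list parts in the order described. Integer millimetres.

translate([0, 0, 708]) cube([679, 569, 50]);
translate([41, 41, 0]) cylinder(h = 708, r = 24);
translate([638, 41, 0]) cylinder(h = 708, r = 24);
translate([41, 528, 0]) cylinder(h = 708, r = 24);
translate([638, 528, 0]) cylinder(h = 708, r = 24);
translate([170, 689, 0]) {
  translate([0, 0, 404]) cube([339, 305, 34]);
  cube([48, 48, 404]);
  translate([291, 0, 0]) cube([48, 48, 404]);
  translate([0, 257, 0]) cube([48, 48, 404]);
  translate([291, 257, 0]) cube([48, 48, 404]);
}
translate([-459, 132, 0]) {
  translate([0, 0, 404]) cube([339, 305, 34]);
  cube([48, 48, 404]);
  translate([291, 0, 0]) cube([48, 48, 404]);
  translate([0, 257, 0]) cube([48, 48, 404]);
  translate([291, 257, 0]) cube([48, 48, 404]);
}
translate([799, 132, 0]) {
  translate([0, 0, 404]) cube([339, 305, 34]);
  cube([48, 48, 404]);
  translate([291, 0, 0]) cube([48, 48, 404]);
  translate([0, 257, 0]) cube([48, 48, 404]);
  translate([291, 257, 0]) cube([48, 48, 404]);
}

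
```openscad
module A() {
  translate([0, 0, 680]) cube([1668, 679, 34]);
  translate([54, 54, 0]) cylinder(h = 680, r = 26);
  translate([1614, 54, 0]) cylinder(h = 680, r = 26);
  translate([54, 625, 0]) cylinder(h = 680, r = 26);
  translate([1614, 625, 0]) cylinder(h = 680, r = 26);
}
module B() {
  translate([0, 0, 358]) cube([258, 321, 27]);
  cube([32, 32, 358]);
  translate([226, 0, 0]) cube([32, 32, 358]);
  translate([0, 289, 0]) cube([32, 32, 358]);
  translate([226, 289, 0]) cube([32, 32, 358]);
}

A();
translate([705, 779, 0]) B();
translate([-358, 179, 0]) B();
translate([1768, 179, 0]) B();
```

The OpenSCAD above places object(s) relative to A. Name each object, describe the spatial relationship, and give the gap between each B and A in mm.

Each stool's nearest face is 100 mm from the table's bounding box.

A is a table. B is a stool. Three stools sit around the table at the +y, −x, +x sides. The gap between each stool and the table is 100 mm.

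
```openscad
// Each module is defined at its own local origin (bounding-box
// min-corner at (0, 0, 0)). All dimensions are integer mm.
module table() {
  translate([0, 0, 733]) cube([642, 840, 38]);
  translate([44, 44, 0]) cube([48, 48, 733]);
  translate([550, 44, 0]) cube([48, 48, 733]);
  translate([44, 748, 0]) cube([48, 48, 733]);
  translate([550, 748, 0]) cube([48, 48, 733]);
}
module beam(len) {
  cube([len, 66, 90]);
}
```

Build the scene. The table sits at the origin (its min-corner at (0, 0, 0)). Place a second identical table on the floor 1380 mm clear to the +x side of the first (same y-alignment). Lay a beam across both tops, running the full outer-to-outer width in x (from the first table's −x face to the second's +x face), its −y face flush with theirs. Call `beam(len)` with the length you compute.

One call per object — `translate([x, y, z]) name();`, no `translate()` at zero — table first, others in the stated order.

table();
translate([2022, 0, 0]) table();
translate([0, 0, 771]) beam(2664);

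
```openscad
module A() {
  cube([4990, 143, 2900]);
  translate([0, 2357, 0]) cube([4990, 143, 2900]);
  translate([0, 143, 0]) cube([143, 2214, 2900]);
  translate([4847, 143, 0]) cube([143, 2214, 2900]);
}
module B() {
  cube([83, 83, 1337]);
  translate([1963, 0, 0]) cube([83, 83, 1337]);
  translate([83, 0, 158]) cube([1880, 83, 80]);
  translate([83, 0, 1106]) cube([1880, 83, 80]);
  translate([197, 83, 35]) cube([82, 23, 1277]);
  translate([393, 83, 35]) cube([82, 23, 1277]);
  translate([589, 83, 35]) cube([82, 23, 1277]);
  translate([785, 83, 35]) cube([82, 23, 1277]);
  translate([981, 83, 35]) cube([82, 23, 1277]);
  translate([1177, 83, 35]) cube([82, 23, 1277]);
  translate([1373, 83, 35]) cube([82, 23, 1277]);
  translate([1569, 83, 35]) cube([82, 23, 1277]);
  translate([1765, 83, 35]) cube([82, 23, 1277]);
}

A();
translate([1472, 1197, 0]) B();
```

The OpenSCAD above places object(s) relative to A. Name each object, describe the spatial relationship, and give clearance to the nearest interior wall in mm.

Clearances: x = 1329, y = 1054; minimum 1054 mm.

A is a house frame. B is a fence section. The fence section sits inside the house frame, centred. The clearance to the nearest interior wall is 1054 mm.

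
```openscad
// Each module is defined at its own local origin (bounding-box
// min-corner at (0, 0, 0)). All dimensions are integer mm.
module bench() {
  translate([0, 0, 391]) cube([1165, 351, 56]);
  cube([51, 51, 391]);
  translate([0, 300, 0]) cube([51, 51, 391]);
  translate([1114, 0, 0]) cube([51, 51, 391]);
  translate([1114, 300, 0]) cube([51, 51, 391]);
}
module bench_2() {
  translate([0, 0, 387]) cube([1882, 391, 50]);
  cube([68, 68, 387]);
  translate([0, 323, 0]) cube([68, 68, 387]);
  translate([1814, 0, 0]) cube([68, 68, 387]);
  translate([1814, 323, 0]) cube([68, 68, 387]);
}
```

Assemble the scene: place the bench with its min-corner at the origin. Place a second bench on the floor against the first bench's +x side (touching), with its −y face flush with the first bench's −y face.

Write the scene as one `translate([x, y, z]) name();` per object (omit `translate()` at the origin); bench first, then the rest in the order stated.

bench();
translate([1165, 0, 0]) bench_2();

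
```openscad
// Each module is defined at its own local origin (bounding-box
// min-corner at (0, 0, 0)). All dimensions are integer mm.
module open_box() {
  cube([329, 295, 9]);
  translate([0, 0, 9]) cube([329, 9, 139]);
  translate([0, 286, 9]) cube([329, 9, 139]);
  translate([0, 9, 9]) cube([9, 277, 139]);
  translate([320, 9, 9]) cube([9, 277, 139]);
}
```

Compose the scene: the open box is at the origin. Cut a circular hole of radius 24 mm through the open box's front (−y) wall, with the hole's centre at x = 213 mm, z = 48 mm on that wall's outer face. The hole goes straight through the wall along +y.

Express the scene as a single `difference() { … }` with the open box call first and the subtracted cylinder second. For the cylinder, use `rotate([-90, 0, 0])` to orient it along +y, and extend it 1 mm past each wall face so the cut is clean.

difference() {
  open_box();
  translate([213, -1, 48]) rotate([-90, 0, 0]) cylinder(h = 11, r = 24);
}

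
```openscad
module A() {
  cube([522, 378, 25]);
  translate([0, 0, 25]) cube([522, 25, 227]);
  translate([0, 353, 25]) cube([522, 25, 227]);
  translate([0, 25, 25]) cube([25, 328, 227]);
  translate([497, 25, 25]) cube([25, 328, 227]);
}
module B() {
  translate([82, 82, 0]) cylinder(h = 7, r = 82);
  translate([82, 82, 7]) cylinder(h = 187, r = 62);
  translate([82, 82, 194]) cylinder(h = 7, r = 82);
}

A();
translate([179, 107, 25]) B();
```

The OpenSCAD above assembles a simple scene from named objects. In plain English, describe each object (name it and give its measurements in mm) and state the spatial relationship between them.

A is an open-topped rectangular box: outside dimensions 522×378×252 mm, with a uniform wall and base thickness of 25 mm. The base is a full 522×378 slab on the floor; four walls sit on top of the base. The front and back walls (the −y and +y sides) span the full width; the two side walls fit between them.

B is a spool: two coaxial disc flanges of radius 82 mm and thickness 7 mm, joined by a core cylinder of radius 62 mm and height 187 mm. The lower flange rests on z = 0 and the three cylinders share a vertical axis.

The spool sits inside the open box, centred.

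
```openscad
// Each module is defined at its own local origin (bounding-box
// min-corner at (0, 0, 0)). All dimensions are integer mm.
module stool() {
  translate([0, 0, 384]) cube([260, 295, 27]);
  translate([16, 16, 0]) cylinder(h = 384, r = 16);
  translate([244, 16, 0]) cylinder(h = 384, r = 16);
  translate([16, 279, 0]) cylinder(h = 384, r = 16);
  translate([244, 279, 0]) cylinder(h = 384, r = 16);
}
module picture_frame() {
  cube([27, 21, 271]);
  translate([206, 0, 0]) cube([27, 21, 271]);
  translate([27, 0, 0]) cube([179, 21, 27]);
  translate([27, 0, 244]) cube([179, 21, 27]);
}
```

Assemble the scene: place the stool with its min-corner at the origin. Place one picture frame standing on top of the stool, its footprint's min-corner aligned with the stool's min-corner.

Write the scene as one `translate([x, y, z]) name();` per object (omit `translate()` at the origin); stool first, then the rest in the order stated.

stool();
translate([0, 0, 411]) picture_frame();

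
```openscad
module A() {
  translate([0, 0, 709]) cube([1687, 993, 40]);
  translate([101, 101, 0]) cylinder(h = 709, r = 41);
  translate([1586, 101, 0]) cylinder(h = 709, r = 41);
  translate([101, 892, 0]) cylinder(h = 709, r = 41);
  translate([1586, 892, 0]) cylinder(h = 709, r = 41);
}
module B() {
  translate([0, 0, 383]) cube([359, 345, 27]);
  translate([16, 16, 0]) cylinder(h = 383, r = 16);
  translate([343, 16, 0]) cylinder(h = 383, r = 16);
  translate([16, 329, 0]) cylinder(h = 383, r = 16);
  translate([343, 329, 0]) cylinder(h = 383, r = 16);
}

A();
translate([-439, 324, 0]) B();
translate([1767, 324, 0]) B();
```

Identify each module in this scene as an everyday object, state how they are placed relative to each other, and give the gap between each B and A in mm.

Each stool's nearest face is 80 mm from the table's bounding box.

A is a table. B is a stool. Two stools sit around the table at the −x, +x sides. The gap between each stool and the table is 80 mm.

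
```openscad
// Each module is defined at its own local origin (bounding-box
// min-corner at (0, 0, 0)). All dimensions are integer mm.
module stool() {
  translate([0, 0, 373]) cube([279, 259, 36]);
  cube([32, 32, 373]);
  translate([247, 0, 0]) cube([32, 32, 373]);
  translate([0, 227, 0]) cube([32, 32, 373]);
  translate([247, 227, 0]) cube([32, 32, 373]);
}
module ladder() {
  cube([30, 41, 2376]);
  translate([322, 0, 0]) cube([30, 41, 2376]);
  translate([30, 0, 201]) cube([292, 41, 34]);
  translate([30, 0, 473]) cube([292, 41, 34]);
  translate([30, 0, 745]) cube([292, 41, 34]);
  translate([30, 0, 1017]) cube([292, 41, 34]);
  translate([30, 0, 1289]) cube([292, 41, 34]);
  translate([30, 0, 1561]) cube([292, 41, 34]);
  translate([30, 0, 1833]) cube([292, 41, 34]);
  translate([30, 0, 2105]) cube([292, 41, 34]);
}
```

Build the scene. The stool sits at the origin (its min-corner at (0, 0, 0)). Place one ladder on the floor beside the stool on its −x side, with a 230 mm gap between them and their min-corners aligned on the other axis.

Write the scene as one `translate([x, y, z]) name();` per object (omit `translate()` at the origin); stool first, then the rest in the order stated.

stool();
translate([-582, 0, 0]) ladder();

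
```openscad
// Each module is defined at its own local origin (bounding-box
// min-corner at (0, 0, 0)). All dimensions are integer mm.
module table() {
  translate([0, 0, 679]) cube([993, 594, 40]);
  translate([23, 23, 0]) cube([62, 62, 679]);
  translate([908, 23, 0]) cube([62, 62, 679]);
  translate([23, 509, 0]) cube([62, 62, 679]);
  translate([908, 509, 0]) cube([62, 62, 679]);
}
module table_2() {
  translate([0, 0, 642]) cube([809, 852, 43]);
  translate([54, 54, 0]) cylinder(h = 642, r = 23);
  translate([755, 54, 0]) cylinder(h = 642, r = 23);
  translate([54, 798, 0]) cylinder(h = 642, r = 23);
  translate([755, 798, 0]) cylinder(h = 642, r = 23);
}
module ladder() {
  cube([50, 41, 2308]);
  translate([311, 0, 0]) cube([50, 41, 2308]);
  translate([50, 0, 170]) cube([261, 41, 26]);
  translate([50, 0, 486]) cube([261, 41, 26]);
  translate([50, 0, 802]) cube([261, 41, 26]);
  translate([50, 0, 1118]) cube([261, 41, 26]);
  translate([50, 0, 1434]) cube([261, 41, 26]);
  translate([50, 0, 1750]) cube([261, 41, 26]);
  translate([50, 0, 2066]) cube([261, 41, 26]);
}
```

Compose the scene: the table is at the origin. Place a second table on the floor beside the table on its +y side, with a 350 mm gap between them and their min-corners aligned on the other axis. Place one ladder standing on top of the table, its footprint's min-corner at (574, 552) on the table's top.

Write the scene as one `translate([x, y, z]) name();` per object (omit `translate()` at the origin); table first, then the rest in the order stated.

table();
translate([0, 944, 0]) table_2();
translate([574, 552, 719]) ladder();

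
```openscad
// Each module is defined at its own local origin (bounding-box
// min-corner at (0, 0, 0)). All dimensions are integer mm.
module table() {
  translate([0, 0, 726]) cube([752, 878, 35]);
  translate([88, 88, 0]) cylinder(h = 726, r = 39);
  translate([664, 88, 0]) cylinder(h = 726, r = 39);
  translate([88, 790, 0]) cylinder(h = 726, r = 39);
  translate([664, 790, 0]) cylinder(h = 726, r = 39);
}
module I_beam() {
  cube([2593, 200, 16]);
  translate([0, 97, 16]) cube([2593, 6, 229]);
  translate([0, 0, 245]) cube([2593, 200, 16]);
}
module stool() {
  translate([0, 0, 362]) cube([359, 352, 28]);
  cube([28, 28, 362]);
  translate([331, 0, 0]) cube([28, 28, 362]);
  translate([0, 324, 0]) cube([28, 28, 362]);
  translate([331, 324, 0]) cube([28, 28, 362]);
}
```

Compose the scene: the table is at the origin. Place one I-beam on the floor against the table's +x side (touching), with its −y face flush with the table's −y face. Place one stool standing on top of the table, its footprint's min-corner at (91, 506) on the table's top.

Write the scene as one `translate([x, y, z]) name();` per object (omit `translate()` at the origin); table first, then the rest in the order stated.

table();
translate([752, 0, 0]) I_beam();
translate([91, 506, 761]) stool();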